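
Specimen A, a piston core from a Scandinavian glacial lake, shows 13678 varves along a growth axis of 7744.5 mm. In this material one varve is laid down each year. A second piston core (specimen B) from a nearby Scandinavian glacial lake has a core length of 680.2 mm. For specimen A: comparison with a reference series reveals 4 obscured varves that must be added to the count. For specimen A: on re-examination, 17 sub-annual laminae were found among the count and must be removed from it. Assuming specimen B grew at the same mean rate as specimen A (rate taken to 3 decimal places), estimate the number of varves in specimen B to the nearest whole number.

Specimen A: adjusted count: 13678 − 17 + 4 = 13665 varves.
A: 7744.5 mm over 13665 years gives 7744.5 / 13665 ≈ 0.567 mm per year.
For B, 680.2 / 0.567 = 1199.65 years ≈ 1200 varves.

1200 varves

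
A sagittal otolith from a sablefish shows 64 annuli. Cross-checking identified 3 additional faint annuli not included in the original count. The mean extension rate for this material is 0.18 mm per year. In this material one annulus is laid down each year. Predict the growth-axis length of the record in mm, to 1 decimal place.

12.1 mm

Correcting the raw count gives 64 + 3 = 67 true annuli.
67 years at 0.18 mm/year gives 0.18 × 67 = 12.1 mm.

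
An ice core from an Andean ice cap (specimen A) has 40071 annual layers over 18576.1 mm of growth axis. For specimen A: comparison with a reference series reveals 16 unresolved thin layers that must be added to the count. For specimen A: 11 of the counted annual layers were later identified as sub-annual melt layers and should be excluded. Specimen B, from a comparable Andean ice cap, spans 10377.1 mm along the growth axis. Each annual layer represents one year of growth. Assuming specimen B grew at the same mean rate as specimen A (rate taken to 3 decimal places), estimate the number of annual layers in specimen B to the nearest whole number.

22364 annual layers

Specimen A: after corrections the count is 40071 − 11 + 16 = 40076 annual layers.
A: Extension rate ≈ 18576.1 / 40076 = 0.464 mm/yr.
Specimen B: 10377.1 mm / 0.464 mm per year = 22364.44 years ≈ 22364 annual layers.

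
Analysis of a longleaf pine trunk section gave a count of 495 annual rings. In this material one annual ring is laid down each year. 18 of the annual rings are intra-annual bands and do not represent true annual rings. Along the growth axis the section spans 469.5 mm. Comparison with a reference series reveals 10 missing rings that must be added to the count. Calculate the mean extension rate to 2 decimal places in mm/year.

Adjusted count: 495 − 18 + 10 = 487 annual rings.
469.5 mm over 487 years gives 469.5 / 487 ≈ 0.96 mm/year.

0.96 mm/year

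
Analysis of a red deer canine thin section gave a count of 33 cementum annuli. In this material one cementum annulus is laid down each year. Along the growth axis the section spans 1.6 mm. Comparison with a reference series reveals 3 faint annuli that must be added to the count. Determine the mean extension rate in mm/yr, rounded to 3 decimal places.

0.044 mm/yr

After corrections the count is 33 + 3 = 36 cementum annuli.
Extension rate ≈ 1.6 / 36 = 0.044 mm/yr.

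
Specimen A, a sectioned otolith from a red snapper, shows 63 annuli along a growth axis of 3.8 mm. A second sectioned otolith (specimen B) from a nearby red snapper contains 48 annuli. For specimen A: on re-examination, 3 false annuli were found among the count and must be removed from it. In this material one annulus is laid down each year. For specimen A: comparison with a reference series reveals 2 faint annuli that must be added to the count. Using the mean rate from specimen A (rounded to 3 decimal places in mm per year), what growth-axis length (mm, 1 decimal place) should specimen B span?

2.9 mm

Specimen A: adjusted count: 63 − 3 + 2 = 62 annuli.
A: Extension rate ≈ 3.8 / 62 = 0.061 mm/year.
For B, 0.061 mm/year × 48 years = 2.9 mm.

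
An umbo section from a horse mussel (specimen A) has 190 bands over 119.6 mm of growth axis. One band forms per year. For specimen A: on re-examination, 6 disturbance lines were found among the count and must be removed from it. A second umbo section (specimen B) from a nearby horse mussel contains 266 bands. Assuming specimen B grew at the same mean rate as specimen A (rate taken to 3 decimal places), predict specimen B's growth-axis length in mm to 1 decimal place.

172.9 mm

Specimen A: after corrections the count is 190 − 6 = 184 bands.
A: Mean rate = 119.6 mm / 184 years ≈ 0.650 mm per year.
B's length ≈ 0.650 × 266 = 172.9 mm.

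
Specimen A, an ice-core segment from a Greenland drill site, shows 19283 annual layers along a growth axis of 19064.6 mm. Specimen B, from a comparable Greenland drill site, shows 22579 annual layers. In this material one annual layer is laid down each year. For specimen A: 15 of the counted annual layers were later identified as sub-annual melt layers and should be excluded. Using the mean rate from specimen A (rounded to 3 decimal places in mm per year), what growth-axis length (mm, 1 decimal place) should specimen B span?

Specimen A: adjusted count: 19283 − 15 = 19268 annual layers.
A: Extension rate ≈ 19064.6 / 19268 = 0.989 mm/year.
Length of B = 0.989 × 22579 = 22330.6 mm.

22330.6 mm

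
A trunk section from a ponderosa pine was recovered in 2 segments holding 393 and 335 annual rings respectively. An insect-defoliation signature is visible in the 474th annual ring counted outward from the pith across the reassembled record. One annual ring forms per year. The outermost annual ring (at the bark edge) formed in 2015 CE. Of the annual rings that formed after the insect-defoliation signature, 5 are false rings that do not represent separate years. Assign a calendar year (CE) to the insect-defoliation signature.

Total annual rings = 393 + 335 = 728.
The insect-defoliation signature sits at annual ring 474 from the pith, so 728 − 474 = 254 annual rings formed after it.
Excluding 5 false annual rings: 254 − 5 = 249.
2015 − 249 = 1766 CE.

1766 CE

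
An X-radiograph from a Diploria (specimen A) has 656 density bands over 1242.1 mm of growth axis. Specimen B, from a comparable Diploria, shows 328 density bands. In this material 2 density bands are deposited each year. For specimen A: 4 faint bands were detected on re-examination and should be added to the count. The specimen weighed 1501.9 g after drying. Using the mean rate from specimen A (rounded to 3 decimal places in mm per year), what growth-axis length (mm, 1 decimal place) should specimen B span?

617.3 mm

Specimen A: after corrections the count is 656 + 4 = 660 density bands.
Specimen A: dividing by 2 density bands per year: 660 / 2 = 330 years.
A: 1242.1 mm over 330 years gives 1242.1 / 330 ≈ 3.764 mm per year.
Specimen B: 328 density bands at 2 per year is 328 / 2 = 164 years. Length of B = 3.764 × 164 = 617.3 mm.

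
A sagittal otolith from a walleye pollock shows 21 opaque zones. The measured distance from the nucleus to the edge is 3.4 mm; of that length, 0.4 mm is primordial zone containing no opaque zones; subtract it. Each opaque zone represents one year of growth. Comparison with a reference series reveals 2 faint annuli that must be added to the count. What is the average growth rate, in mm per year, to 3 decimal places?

0.130 mm per year

True opaque zone count = 21 + 2 = 23.
Net length = 3.4 − 0.4 = 3.0 mm.
3.0 mm over 23 years gives 3.0 / 23 ≈ 0.130 mm per year.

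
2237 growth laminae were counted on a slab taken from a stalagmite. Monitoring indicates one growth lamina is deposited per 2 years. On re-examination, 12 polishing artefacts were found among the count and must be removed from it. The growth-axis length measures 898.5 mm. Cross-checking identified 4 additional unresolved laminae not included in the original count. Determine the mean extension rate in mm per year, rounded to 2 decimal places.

0.20 mm per year

Adjusted count: 2237 − 12 + 4 = 2229 growth laminae.
At 2 years per growth lamina, 2229 × 2 = 4458 years.
898.5 mm over 4458 years gives 898.5 / 4458 ≈ 0.20 mm per year.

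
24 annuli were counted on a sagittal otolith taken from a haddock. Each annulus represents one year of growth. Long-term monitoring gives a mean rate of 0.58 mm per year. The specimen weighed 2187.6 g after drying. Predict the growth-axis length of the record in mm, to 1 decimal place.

24 years of growth are recorded.
Length ≈ 0.58 × 24 = 13.9 mm.

13.9 mm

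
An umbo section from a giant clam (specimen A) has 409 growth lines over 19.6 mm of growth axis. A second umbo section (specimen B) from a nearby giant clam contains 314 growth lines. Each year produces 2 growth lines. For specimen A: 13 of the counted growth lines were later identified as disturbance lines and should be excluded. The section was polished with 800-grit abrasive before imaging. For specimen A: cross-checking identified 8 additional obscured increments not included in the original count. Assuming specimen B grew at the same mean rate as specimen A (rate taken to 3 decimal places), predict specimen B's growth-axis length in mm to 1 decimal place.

Specimen A: true growth line count = 409 − 13 + 8 = 404.
Specimen A: dividing by 2 growth lines per year: 404 / 2 = 202 years.
A: Mean rate = 19.6 mm / 202 years ≈ 0.097 mm/year.
Specimen B: with 2 growth lines per year, 314 / 2 = 157 years. B's length ≈ 0.097 × 157 = 15.2 mm.

15.2 mm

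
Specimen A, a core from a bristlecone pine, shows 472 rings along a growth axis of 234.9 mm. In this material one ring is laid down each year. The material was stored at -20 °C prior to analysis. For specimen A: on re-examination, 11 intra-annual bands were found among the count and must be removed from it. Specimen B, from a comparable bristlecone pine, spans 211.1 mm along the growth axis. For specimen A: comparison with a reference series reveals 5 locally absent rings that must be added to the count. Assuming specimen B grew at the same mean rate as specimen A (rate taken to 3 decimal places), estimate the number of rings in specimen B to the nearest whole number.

Specimen A: true ring count = 472 − 11 + 5 = 466.
A: Extension rate ≈ 234.9 / 466 = 0.504 mm/yr.
B spans 211.1 / 0.504 = 418.85 years ≈ 419 rings.

419 rings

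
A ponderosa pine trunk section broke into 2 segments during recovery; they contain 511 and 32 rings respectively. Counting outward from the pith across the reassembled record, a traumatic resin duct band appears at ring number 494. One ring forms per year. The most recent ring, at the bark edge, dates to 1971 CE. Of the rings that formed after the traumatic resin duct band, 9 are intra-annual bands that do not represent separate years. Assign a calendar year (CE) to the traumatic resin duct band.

1931 CE

Total rings = 511 + 32 = 543.
Between ring 494 and the bark edge there are 543 − 494 = 49 rings.
49 − 9 false = 40 true rings after the traumatic resin duct band.
1971 − 40 = 1931 CE.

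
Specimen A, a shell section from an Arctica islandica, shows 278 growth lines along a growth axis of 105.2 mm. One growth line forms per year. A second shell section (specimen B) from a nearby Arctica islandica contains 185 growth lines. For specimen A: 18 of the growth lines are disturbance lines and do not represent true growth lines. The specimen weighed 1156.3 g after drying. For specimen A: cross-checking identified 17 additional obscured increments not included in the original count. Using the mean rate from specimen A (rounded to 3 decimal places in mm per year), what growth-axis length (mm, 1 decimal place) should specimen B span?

Specimen A: adjusted count: 278 − 18 + 17 = 277 growth lines.
A: 105.2 mm over 277 years gives 105.2 / 277 ≈ 0.380 mm/yr.
For B, 0.380 mm/year × 185 years = 70.3 mm.

70.3 mm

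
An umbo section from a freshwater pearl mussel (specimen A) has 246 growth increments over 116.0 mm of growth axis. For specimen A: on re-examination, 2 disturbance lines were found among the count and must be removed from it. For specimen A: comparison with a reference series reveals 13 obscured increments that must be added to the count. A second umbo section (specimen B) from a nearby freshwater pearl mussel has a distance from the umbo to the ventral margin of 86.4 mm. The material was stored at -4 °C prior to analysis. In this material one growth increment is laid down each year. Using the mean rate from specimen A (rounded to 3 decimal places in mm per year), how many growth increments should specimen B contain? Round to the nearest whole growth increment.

Specimen A: correcting the raw count gives 246 − 2 + 13 = 257 true growth increments.
A: Mean rate = 116.0 mm / 257 years ≈ 0.451 mm/year.
B spans 86.4 / 0.451 = 191.57 years ≈ 192 growth increments.

192 growth increments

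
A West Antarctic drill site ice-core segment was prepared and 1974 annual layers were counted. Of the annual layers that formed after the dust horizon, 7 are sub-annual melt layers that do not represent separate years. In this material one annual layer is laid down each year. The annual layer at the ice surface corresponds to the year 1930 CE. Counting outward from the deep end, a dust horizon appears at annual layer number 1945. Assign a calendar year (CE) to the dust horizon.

1908 CE

1974 − 1945 = 29 annual layers lie beyond the dust horizon toward the ice surface.
29 − 7 false = 22 true annual layers after the dust horizon.
The annual layer at the ice surface is 1930 CE, so the dust horizon dates to 1930 − 22 = 1908 CE.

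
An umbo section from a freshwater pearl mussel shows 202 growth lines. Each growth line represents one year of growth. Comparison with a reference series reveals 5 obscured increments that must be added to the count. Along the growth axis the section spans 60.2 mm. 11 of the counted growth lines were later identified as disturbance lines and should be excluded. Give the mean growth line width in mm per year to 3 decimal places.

0.307 mm per year

Adjusted count: 202 − 11 + 5 = 196 growth lines.
60.2 mm over 196 years gives 60.2 / 196 ≈ 0.307 mm per year.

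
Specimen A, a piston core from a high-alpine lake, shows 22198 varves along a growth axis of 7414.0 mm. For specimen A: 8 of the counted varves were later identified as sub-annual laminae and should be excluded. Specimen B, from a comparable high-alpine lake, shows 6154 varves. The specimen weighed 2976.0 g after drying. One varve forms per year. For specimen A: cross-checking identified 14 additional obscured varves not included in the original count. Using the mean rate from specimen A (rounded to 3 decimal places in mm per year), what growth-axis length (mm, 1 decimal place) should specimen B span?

2055.4 mm

Specimen A: correcting the raw count gives 22198 − 8 + 14 = 22204 true varves.
A: Extension rate ≈ 7414.0 / 22204 = 0.334 mm per year.
For B, 0.334 mm/year × 6154 years = 2055.4 mm.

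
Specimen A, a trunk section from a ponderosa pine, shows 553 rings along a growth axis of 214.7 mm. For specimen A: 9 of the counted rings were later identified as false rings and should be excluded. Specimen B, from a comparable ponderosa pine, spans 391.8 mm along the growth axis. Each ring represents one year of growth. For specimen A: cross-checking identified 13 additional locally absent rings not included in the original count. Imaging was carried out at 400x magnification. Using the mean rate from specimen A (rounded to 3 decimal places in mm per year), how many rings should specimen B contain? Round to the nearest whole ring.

1018 rings

Specimen A: after corrections the count is 553 − 9 + 13 = 557 rings.
A: Mean rate = 214.7 mm / 557 years ≈ 0.385 mm/year.
B spans 391.8 / 0.385 = 1017.66 years ≈ 1018 rings.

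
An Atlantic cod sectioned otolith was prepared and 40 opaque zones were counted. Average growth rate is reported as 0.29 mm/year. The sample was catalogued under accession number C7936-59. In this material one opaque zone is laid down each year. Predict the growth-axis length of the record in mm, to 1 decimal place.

11.6 mm

The record spans 40 years at 0.29 mm per year.
40 years at 0.29 mm/year gives 0.29 × 40 = 11.6 mm.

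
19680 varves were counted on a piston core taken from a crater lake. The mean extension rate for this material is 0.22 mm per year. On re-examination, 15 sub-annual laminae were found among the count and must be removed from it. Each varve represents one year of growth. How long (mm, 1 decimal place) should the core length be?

Adjusted count: 19680 − 15 = 19665 varves.
Predicted length = 0.22 mm/year × 19665 years = 4326.3 mm.

4326.3 mm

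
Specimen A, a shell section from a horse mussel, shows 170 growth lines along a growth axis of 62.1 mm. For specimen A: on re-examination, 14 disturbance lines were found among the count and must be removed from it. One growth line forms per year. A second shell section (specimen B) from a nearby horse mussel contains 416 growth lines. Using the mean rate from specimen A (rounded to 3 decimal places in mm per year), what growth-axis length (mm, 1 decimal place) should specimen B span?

Specimen A: after corrections the count is 170 − 14 = 156 growth lines.
A: 62.1 mm over 156 years gives 62.1 / 156 ≈ 0.398 mm/yr.
B's length ≈ 0.398 × 416 = 165.6 mm.

165.6 mm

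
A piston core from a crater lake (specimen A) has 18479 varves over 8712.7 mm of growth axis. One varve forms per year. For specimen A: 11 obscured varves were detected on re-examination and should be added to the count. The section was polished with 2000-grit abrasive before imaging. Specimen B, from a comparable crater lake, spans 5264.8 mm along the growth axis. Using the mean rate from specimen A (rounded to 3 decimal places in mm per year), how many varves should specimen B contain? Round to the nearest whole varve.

Specimen A: true varve count = 18479 + 11 = 18490.
A: Extension rate ≈ 8712.7 / 18490 = 0.471 mm per year.
For B, 5264.8 / 0.471 = 11177.92 years ≈ 11178 varves.

11178 varves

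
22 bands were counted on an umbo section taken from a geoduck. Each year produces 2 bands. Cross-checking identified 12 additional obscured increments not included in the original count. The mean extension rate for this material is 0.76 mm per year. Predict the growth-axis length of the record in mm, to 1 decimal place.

12.9 mm

After corrections the count is 22 + 12 = 34 bands.
With 2 bands per year, 34 / 2 = 17 years.
17 years at 0.76 mm/year gives 0.76 × 17 = 12.9 mm.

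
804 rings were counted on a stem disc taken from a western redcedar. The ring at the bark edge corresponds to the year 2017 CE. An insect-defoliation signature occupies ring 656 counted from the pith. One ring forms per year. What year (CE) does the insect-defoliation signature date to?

1869 CE

Between ring 656 and the bark edge there are 804 − 656 = 148 rings.
The ring at the bark edge is 2017 CE, so the insect-defoliation signature dates to 2017 − 148 = 1869 CE.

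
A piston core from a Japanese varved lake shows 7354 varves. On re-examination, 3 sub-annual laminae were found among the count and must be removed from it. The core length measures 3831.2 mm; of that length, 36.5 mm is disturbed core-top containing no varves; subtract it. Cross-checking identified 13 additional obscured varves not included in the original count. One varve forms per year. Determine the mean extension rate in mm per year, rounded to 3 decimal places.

0.515 mm per year

True varve count = 7354 − 3 + 13 = 7364.
Net length = 3831.2 − 36.5 = 3794.7 mm.
Mean rate = 3794.7 mm / 7364 years ≈ 0.515 mm per year.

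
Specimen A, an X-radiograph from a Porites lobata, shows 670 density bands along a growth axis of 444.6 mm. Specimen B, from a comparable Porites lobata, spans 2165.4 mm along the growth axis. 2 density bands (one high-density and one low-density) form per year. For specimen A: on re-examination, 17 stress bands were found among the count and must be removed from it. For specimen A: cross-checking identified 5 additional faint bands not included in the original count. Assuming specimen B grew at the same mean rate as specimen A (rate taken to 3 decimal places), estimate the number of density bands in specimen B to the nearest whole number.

Specimen A: after corrections the count is 670 − 17 + 5 = 658 density bands.
Specimen A: 658 density bands at 2 per year is 658 / 2 = 329 years.
A: 444.6 mm over 329 years gives 444.6 / 329 ≈ 1.351 mm/yr.
For B, 2165.4 / 1.351 = 1602.81 years; at 2 density bands per year that is 1602.81 × 2 ≈ 3206 density bands.

3206 density bands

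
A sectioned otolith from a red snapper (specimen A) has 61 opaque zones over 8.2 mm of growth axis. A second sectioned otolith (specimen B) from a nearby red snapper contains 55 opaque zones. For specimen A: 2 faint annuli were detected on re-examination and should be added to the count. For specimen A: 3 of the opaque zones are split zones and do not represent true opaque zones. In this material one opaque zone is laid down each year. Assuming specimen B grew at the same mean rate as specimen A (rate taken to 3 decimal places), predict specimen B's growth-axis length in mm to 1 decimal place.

7.5 mm

Specimen A: true opaque zone count = 61 − 3 + 2 = 60.
A: Extension rate ≈ 8.2 / 60 = 0.137 mm/year.
Length of B = 0.137 × 55 = 7.5 mm.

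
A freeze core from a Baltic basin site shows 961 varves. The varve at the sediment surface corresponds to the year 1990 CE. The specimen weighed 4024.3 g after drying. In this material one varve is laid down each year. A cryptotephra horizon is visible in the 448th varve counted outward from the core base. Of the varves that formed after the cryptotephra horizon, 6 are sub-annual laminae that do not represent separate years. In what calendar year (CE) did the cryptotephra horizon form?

1483 CE

961 − 448 = 513 varves lie beyond the cryptotephra horizon toward the sediment surface.
Removing the 6 false varves leaves 513 − 6 = 507 true varves beyond the cryptotephra horizon.
Counting back 507 years from 1990 CE places the cryptotephra horizon in 1990 − 507 = 1483 CE.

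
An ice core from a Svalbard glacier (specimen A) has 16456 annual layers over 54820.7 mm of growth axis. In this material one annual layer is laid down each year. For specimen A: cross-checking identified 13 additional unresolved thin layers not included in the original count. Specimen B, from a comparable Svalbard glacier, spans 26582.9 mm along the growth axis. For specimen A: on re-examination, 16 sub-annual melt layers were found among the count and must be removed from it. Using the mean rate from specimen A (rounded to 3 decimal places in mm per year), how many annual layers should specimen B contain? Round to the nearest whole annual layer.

Specimen A: adjusted count: 16456 − 16 + 13 = 16453 annual layers.
A: 54820.7 mm over 16453 years gives 54820.7 / 16453 ≈ 3.332 mm per year.
Specimen B: 26582.9 mm / 3.332 mm per year = 7978.06 years ≈ 7978 annual layers.

7978 annual layers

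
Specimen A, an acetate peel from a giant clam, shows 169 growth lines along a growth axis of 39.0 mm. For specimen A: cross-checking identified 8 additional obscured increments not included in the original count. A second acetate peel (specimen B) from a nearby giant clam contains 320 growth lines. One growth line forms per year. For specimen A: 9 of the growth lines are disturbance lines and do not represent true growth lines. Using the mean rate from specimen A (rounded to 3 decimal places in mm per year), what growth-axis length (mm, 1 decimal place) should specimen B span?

Specimen A: correcting the raw count gives 169 − 9 + 8 = 168 true growth lines.
A: Mean rate = 39.0 mm / 168 years ≈ 0.232 mm/yr.
Length of B = 0.232 × 320 = 74.2 mm.

74.2 mm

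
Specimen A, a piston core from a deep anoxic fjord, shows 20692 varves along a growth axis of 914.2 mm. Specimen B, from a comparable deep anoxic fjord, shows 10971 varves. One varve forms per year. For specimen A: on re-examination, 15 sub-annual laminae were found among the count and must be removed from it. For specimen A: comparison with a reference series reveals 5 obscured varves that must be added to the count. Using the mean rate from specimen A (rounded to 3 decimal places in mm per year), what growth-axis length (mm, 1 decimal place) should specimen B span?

Specimen A: correcting the raw count gives 20692 − 15 + 5 = 20682 true varves.
A: Extension rate ≈ 914.2 / 20682 = 0.044 mm/yr.
B's length ≈ 0.044 × 10971 = 482.7 mm.

482.7 mm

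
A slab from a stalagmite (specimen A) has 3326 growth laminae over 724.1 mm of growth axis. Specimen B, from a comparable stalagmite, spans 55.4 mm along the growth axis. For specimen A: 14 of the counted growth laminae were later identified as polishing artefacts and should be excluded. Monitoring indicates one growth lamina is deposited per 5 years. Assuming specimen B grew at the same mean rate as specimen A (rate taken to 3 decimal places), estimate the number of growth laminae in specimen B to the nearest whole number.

Specimen A: true growth lamina count = 3326 − 14 = 3312.
Specimen A: multiplying by 5 years per growth lamina: 3312 × 5 = 16560 years.
A: 724.1 mm over 16560 years gives 724.1 / 16560 ≈ 0.044 mm per year.
For B, 55.4 / 0.044 = 1259.09 years; at 5 years per growth lamina that is 1259.09 / 5 ≈ 252 growth laminae.

252 growth laminae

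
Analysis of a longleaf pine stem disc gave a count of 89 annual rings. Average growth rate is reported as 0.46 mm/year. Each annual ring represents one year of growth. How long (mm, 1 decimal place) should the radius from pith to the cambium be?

40.9 mm

89 years of growth are recorded.
89 years at 0.46 mm/year gives 0.46 × 89 = 40.9 mm.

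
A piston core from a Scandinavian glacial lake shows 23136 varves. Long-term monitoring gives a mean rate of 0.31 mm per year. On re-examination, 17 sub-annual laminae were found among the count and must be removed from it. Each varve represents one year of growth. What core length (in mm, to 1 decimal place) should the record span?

7166.9 mm

True varve count = 23136 − 17 = 23119.
Length ≈ 0.31 × 23119 = 7166.9 mm.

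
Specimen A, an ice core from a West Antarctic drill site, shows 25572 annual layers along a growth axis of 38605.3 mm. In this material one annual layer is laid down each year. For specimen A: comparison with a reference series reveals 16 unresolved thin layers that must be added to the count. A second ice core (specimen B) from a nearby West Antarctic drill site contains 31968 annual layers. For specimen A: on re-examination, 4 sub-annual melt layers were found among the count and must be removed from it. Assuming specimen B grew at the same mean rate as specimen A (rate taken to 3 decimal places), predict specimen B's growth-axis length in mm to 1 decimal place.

Specimen A: after corrections the count is 25572 − 4 + 16 = 25584 annual layers.
A: Mean rate = 38605.3 mm / 25584 years ≈ 1.509 mm/yr.
For B, 1.509 mm/year × 31968 years = 48239.7 mm.

48239.7 mm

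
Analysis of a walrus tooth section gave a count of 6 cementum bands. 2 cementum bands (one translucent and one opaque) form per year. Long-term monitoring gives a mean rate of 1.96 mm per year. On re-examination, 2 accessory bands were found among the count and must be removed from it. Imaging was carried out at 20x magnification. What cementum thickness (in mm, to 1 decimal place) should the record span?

Adjusted count: 6 − 2 = 4 cementum bands.
4 cementum bands at 2 per year is 4 / 2 = 2 years.
2 years at 1.96 mm/year gives 1.96 × 2 = 3.9 mm.

3.9 mm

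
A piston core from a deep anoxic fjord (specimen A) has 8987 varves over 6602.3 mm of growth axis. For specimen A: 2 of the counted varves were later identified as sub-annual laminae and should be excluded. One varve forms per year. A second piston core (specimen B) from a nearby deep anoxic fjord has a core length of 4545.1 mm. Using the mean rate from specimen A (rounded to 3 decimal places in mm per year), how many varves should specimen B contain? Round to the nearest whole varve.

Specimen A: adjusted count: 8987 − 2 = 8985 varves.
A: Extension rate ≈ 6602.3 / 8985 = 0.735 mm per year.
Specimen B: 4545.1 mm / 0.735 mm per year = 6183.81 years ≈ 6184 varves.

6184 varves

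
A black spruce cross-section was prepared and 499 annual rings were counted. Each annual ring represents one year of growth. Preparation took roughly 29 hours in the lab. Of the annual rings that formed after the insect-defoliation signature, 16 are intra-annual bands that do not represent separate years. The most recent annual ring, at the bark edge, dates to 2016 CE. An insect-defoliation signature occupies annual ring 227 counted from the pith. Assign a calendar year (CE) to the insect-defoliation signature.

1760 CE

The insect-defoliation signature sits at annual ring 227 from the pith, so 499 − 227 = 272 annual rings formed after it.
Removing the 16 false annual rings leaves 272 − 16 = 256 true annual rings beyond the insect-defoliation signature.
2016 − 256 = 1760 CE.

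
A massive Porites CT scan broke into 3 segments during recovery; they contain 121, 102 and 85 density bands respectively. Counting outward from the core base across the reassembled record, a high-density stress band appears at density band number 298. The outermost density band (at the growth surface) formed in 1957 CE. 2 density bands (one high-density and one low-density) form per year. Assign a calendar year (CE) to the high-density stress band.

1952 CE

Total density bands = 121 + 102 + 85 = 308.
308 − 298 = 10 density bands lie beyond the high-density stress band toward the growth surface.
With 2 density bands per year, 10 / 2 = 5 years.
The density band at the growth surface is 1957 CE, so the high-density stress band dates to 1957 − 5 = 1952 CE.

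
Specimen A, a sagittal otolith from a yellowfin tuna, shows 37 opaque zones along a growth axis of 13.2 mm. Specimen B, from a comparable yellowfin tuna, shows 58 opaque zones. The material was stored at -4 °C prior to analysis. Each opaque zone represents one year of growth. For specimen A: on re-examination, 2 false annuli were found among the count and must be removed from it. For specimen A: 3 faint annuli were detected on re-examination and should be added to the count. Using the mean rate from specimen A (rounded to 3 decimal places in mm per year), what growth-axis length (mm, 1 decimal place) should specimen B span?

20.1 mm

Specimen A: true opaque zone count = 37 − 2 + 3 = 38.
A: Extension rate ≈ 13.2 / 38 = 0.347 mm per year.
Length of B = 0.347 × 58 = 20.1 mm.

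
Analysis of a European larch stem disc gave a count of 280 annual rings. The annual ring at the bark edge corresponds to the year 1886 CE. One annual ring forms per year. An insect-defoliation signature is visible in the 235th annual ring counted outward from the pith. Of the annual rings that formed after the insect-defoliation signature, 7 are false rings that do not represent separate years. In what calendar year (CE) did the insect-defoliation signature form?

Between annual ring 235 and the bark edge there are 280 − 235 = 45 annual rings.
45 − 7 false = 38 true annual rings after the insect-defoliation signature.
The annual ring at the bark edge is 1886 CE, so the insect-defoliation signature dates to 1886 − 38 = 1848 CE.

1848 CE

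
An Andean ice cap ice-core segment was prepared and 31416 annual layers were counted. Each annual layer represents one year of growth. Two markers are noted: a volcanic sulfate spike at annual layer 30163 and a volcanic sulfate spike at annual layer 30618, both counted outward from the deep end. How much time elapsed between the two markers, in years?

The two markers are separated by 30618 − 30163 = 455 annual layers.
That is 455 years at one annual layer per year.

455 yr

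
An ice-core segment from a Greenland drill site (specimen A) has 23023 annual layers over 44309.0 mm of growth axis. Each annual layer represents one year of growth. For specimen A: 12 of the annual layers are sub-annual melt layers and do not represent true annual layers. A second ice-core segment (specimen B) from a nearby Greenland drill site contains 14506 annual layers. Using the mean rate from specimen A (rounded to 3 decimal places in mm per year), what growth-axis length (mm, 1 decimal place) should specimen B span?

27938.6 mm

Specimen A: after corrections the count is 23023 − 12 = 23011 annual layers.
A: Extension rate ≈ 44309.0 / 23011 = 1.926 mm/year.
B's length ≈ 1.926 × 14506 = 27938.6 mm.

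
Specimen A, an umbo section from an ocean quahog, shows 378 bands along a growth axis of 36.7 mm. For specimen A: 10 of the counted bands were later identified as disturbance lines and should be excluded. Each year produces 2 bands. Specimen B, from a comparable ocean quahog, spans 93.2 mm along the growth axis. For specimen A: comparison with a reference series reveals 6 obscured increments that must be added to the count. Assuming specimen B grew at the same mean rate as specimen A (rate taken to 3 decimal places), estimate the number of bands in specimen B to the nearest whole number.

951 bands

Specimen A: after corrections the count is 378 − 10 + 6 = 374 bands.
Specimen A: dividing by 2 bands per year: 374 / 2 = 187 years.
A: Extension rate ≈ 36.7 / 187 = 0.196 mm per year.
For B, 93.2 / 0.196 = 475.51 years; at 2 bands per year that is 475.51 × 2 ≈ 951 bands.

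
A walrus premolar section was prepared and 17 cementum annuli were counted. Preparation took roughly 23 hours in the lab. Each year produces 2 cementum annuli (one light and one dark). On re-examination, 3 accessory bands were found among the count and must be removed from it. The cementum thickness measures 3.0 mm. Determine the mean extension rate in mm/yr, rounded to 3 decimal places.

Correcting the raw count gives 17 − 3 = 14 true cementum annuli.
14 cementum annuli at 2 per year is 14 / 2 = 7 years.
Mean rate = 3.0 mm / 7 years ≈ 0.429 mm/yr.

0.429 mm/yr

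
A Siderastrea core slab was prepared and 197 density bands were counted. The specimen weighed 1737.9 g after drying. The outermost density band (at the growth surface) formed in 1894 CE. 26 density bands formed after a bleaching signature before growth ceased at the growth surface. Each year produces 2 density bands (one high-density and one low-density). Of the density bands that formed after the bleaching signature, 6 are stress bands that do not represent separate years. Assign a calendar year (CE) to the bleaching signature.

1884 CE

26 density bands post-date the bleaching signature.
26 − 6 false = 20 true density bands after the bleaching signature.
20 density bands at 2 per year is 20 / 2 = 10 years.
1894 − 10 = 1884 CE.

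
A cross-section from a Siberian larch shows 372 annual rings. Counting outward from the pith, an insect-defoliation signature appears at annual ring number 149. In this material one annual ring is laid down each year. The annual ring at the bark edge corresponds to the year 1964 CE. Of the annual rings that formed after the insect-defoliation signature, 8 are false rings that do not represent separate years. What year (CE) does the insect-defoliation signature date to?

1749 CE

372 − 149 = 223 annual rings lie beyond the insect-defoliation signature toward the bark edge.
Excluding 8 false annual rings: 223 − 8 = 215.
The annual ring at the bark edge is 1964 CE, so the insect-defoliation signature dates to 1964 − 215 = 1749 CE.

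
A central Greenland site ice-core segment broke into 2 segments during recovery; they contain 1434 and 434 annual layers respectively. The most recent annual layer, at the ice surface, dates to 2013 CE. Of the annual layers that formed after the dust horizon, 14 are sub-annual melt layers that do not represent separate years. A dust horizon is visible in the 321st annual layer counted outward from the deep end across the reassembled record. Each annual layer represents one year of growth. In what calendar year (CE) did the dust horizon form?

480 CE

Total annual layers = 1434 + 434 = 1868.
The dust horizon sits at annual layer 321 from the deep end, so 1868 − 321 = 1547 annual layers formed after it.
1547 − 14 false = 1533 true annual layers after the dust horizon.
2013 − 1533 = 480 CE.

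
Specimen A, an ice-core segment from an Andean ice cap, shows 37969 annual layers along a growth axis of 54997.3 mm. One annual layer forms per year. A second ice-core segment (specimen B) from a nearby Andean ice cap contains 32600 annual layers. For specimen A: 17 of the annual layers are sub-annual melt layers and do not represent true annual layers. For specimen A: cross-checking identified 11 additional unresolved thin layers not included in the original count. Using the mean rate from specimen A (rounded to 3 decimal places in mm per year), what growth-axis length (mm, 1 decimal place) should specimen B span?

47237.4 mm

Specimen A: true annual layer count = 37969 − 17 + 11 = 37963.
A: 54997.3 mm over 37963 years gives 54997.3 / 37963 ≈ 1.449 mm per year.
For B, 1.449 mm/year × 32600 years = 47237.4 mm.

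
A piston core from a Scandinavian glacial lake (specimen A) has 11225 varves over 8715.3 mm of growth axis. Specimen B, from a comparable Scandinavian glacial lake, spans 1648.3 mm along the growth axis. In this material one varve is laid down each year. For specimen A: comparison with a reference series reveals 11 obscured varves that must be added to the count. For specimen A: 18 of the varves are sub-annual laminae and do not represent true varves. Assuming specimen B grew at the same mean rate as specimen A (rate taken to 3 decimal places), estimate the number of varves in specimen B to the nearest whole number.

Specimen A: after corrections the count is 11225 − 18 + 11 = 11218 varves.
A: Mean rate = 8715.3 mm / 11218 years ≈ 0.777 mm/year.
B spans 1648.3 / 0.777 = 2121.36 years ≈ 2121 varves.

2121 varves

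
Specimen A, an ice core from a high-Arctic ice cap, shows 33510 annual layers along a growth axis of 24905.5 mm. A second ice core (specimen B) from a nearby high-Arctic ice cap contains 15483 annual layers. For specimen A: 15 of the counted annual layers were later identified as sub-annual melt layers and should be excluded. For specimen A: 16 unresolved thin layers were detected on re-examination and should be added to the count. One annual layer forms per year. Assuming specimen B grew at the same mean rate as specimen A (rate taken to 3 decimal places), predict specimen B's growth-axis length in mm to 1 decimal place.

Specimen A: correcting the raw count gives 33510 − 15 + 16 = 33511 true annual layers.
A: Mean rate = 24905.5 mm / 33511 years ≈ 0.743 mm per year.
For B, 0.743 mm/year × 15483 years = 11503.9 mm.

11503.9 mm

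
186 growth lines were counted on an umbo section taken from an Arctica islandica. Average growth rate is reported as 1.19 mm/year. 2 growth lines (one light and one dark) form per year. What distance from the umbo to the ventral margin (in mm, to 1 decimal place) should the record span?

With 2 growth lines per year, 186 / 2 = 93 years.
93 years at 1.19 mm/year gives 1.19 × 93 = 110.7 mm.

110.7 mm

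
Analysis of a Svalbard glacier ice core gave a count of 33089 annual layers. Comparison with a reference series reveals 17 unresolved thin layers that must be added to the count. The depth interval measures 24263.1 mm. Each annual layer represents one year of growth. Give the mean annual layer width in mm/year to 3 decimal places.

0.733 mm/year

True annual layer count = 33089 + 17 = 33106.
Extension rate ≈ 24263.1 / 33106 = 0.733 mm/year.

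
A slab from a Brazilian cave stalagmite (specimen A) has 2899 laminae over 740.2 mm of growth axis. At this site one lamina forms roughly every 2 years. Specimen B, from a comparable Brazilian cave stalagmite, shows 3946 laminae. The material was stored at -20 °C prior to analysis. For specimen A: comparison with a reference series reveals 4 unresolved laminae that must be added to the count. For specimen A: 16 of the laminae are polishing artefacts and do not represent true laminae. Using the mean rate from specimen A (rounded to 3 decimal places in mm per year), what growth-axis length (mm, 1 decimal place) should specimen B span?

Specimen A: after corrections the count is 2899 − 16 + 4 = 2887 laminae.
Specimen A: multiplying by 2 years per lamina: 2887 × 2 = 5774 years.
A: Mean rate = 740.2 mm / 5774 years ≈ 0.128 mm per year.
Specimen B: 3946 laminae at 2 years each span 3946 × 2 = 7892 years. B's length ≈ 0.128 × 7892 = 1010.2 mm.

1010.2 mm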